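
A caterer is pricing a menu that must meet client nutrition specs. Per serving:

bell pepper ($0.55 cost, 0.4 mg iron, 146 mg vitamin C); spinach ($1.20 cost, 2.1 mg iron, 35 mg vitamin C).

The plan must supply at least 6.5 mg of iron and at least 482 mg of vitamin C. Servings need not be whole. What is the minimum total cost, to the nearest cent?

$4.58

Two binding constraints pin down two serving amounts, so the optimal mix uses at most two foods. The candidates are each food alone (scaled to the tighter of iron/vitamin C) and each pair with both constraints tight.
bell pepper only: max(6.5/0.4, 482/146) = 16.25 servings → $8.94.
spinach only: max(6.5/2.1, 482/35) = 13.77 servings → $16.53.
bell pepper + spinach with both tight: 2.682 servings and 2.584 servings → $4.58.
Cheapest feasible corner: $4.58.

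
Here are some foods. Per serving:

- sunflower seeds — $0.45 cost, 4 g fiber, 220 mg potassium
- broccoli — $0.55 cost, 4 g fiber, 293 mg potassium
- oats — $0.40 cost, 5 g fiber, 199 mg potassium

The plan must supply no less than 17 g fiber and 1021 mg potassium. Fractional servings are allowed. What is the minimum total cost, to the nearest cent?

The cheapest plan sits at a corner of the feasible region — with two constraints it uses at most two foods.
sunflower seeds only: max(17/4, 1021/220) = 4.641 servings → $2.09.
broccoli only: max(17/4, 1021/293) = 4.25 servings → $2.34.
oats only: max(17/5, 1021/199) = 5.131 servings → $2.05.
sunflower seeds + broccoli with both tight: 3.072 servings and 1.178 servings → $2.03.
sunflower seeds + oats: the both-tight solution has a negative serving — not a feasible corner.
broccoli + oats with both tight: 2.574 servings and 1.341 servings → $1.95.
Cheapest feasible corner: $1.95.

$1.95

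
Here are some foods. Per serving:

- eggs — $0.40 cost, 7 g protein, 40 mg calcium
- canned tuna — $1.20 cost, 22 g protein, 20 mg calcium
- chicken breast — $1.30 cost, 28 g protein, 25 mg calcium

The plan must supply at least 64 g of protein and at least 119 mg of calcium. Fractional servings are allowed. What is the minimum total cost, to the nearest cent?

$3.11

eggs only: max(64/7, 119/40) = 9.143 servings → $3.66.
canned tuna only: max(64/22, 119/20) = 5.95 servings → $7.14.
chicken breast only: max(64/28, 119/25) = 4.76 servings → $6.19.
eggs + canned tuna with both tight: 1.808 servings and 2.334 servings → $3.52.
eggs + chicken breast with both tight: 1.833 servings and 1.828 servings → $3.11.
canned tuna + chicken breast: intersection lies outside the first quadrant.
So the least-cost plan costs $3.11.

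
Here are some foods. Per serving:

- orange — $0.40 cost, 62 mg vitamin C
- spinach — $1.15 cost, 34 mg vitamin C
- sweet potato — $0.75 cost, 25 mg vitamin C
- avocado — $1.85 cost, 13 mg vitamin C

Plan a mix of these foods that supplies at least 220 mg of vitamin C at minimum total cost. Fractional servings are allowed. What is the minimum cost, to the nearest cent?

Cost per mg of vitamin C: orange $0.0065, sweet potato $0.0300, spinach $0.0338, avocado $0.1423.
With no serving limits, use only orange: 220 mg / 62 mg = 3.548 servings × $0.40 = $1.42.

$1.42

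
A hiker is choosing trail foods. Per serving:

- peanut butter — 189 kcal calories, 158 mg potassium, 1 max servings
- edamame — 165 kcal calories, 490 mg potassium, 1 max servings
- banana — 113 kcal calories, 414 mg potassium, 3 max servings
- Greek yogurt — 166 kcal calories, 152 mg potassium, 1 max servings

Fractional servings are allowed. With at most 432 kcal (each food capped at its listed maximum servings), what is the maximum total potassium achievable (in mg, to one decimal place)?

1518.2 mg

Potassium per kcal: banana 3.664, edamame 2.97, Greek yogurt 0.9157, peanut butter 0.836.
Take 3 servings of banana: uses 339 kcal, +1242.0 mg potassium (running total 1242.0 mg).
Take 0.5636 servings of edamame: uses 93 kcal, +276.2 mg potassium (running total 1518.2 mg).
Greedy by best ratio exhausts the calories allowance optimally: 1518.2 mg.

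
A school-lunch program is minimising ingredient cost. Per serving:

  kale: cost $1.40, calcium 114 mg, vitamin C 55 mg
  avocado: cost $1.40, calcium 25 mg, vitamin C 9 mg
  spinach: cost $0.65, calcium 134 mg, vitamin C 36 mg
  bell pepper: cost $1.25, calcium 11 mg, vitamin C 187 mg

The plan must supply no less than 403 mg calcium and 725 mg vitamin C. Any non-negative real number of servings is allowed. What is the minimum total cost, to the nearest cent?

$5.96

This is a tiny linear program; its minimum lies at a vertex of the feasible set. List the vertices and price them.
kale only: max(403/114, 725/55) = 13.18 servings → $18.45.
avocado only: max(403/25, 725/9) = 80.56 servings → $112.78.
spinach only: max(403/134, 725/36) = 20.14 servings → $13.09.
bell pepper only: max(403/11, 725/187) = 36.64 servings → $45.80.
kale + avocado: intersection lies outside the first quadrant.
kale + spinach: the both-tight solution has a negative serving — not a feasible corner.
kale + bell pepper with both tight: 3.253 servings and 2.92 servings → $8.20.
avocado + spinach: intersection lies outside the first quadrant.
avocado + bell pepper with both tight: 14.73 servings and 3.168 servings → $24.58.
spinach + bell pepper with both tight: 2.732 servings and 3.351 servings → $5.96.
The minimum over all feasible corners is $5.96.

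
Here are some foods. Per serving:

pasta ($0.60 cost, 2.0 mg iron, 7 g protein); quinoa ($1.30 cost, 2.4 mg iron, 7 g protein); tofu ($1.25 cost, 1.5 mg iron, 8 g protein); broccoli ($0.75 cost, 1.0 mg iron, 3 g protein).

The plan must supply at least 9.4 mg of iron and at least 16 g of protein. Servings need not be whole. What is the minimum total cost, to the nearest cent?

$2.82

Check every corner: each single food scaled to meet both minima, and each pair solved so both constraints bind.
pasta only: max(9.4/2.0, 16/7) = 4.7 servings → $2.82.
quinoa only: max(9.4/2.4, 16/7) = 3.917 servings → $5.09.
tofu only: max(9.4/1.5, 16/8) = 6.267 servings → $7.83.
broccoli only: max(9.4/1.0, 16/3) = 9.4 servings → $7.05.
pasta + quinoa: intersection lies outside the first quadrant.
pasta + tofu: intersection lies outside the first quadrant.
pasta + broccoli: intersection lies outside the first quadrant.
quinoa + tofu with both targets exact would need a negative amount; discard.
quinoa + broccoli with both targets exact would need a negative amount; discard.
tofu + broccoli: the both-tight solution has a negative serving — not a feasible corner.
Cheapest feasible corner: $2.82.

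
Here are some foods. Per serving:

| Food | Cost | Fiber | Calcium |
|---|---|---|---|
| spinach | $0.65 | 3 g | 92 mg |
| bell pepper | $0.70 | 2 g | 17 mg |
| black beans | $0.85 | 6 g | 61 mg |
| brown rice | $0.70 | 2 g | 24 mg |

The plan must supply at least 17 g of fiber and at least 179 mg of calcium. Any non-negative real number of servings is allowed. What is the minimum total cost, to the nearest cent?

$2.43

With two linear requirements the optimum uses one or two foods; enumerate the corners.
spinach only: max(17/3, 179/92) = 5.667 servings → $3.68.
bell pepper only: max(17/2, 179/17) = 10.53 servings → $7.37.
black beans only: max(17/6, 179/61) = 2.934 servings → $2.49.
brown rice only: max(17/2, 179/24) = 8.5 servings → $5.95.
spinach + bell pepper with both tight: 0.5188 servings and 7.722 servings → $5.74.
spinach + black beans with both tight: 0.1003 servings and 2.783 servings → $2.43.
spinach + brown rice: intersection lies outside the first quadrant.
bell pepper + black beans: intersection lies outside the first quadrant.
bell pepper + brown rice with both tight: 3.571 servings and 4.929 servings → $5.95.
black beans + brown rice with both tight: 2.273 servings and 1.682 servings → $3.11.
So the least-cost plan costs $2.43.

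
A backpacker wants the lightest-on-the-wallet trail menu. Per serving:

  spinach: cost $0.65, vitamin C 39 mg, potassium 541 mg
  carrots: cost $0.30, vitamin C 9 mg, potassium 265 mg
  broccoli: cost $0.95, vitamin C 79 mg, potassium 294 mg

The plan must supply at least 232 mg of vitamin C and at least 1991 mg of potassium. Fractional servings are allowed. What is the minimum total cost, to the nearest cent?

$3.31

This is a tiny linear program; its minimum lies at a vertex of the feasible set. List the vertices and price them.
spinach only: max(232/39, 1991/541) = 5.949 servings → $3.87.
carrots only: max(232/9, 1991/265) = 25.78 servings → $7.73.
broccoli only: max(232/79, 1991/294) = 6.772 servings → $6.43.
spinach + carrots: the both-tight solution has a negative serving — not a feasible corner.
spinach + broccoli with both tight: 2.848 servings and 1.53 servings → $3.31.
carrots + broccoli with both tight: 4.871 servings and 2.382 servings → $3.72.
So the least-cost plan costs $3.31.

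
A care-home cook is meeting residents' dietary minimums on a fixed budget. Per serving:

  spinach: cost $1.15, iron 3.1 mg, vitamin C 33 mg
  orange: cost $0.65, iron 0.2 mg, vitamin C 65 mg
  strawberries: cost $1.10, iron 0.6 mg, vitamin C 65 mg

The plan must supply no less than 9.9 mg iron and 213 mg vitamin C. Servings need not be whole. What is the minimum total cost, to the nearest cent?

Two binding constraints pin down two serving amounts, so the optimal mix uses at most two foods. The candidates are each food alone (scaled to the tighter of iron/vitamin C) and each pair with both constraints tight.
spinach only: max(9.9/3.1, 213/33) = 6.455 servings → $7.42.
orange only: max(9.9/0.2, 213/65) = 49.5 servings → $32.17.
strawberries only: max(9.9/0.6, 213/65) = 16.5 servings → $18.15.
spinach + orange with both tight: 3.083 servings and 1.712 servings → $4.66.
spinach + strawberries with both tight: 2.838 servings and 1.836 servings → $5.28.
orange + strawberries: intersection lies outside the first quadrant.
The minimum over all feasible corners is $4.66.

$4.66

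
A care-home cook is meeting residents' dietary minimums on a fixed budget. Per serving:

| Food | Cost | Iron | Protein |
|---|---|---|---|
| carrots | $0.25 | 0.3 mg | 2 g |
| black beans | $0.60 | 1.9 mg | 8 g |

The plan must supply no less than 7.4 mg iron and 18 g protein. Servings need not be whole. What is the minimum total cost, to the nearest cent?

carrots only: max(7.4/0.3, 18/2) = 24.67 servings → $6.17.
black beans only: max(7.4/1.9, 18/8) = 3.895 servings → $2.34.
carrots + black beans: the both-tight solution has a negative serving — not a feasible corner.
So the least-cost plan costs $2.34.

$2.34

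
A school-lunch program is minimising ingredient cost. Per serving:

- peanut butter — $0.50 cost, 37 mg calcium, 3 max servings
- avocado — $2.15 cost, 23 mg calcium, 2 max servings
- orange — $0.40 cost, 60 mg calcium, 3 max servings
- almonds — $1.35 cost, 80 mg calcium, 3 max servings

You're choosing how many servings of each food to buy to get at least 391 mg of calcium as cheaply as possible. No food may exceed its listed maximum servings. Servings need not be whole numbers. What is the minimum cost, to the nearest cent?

Cost per mg of calcium: orange $0.0067, peanut butter $0.0135, almonds $0.0169, avocado $0.0935.
Take 3 servings of orange: +180.0 mg calcium for $1.20 (total $1.20, still need 211.0 mg).
Take 3 servings of peanut butter: +111.0 mg calcium for $1.50 (total $2.70, still need 100.0 mg).
Take 1.25 servings of almonds: +100.0 mg calcium for $1.69 (total $4.39, still need 0.0 mg).
Greedy by cheapest-per-mg is optimal for a single linear constraint, so the minimum cost is $4.39.

$4.39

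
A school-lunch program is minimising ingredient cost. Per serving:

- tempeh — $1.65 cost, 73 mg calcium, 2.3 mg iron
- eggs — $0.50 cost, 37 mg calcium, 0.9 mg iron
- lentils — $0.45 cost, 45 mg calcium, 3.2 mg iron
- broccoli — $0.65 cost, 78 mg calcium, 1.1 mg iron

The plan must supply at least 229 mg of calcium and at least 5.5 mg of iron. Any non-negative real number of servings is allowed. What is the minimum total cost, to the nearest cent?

The cheapest plan sits at a corner of the feasible region — with two constraints it uses at most two foods.
tempeh only: max(229/73, 5.5/2.3) = 3.137 servings → $5.18.
eggs only: max(229/37, 5.5/0.9) = 6.189 servings → $3.09.
lentils only: max(229/45, 5.5/3.2) = 5.089 servings → $2.29.
broccoli only: max(229/78, 5.5/1.1) = 5 servings → $3.25.
tempeh + eggs: intersection lies outside the first quadrant.
tempeh + lentils: intersection lies outside the first quadrant.
tempeh + broccoli with both tight: 1.787 servings and 1.263 servings → $3.77.
eggs + lentils: intersection lies outside the first quadrant.
eggs + broccoli with both tight: 6.003 servings and 0.08814 servings → $3.06.
lentils + broccoli with both tight: 0.8851 servings and 2.425 servings → $1.97.
Cheapest feasible corner: $1.97.

$1.97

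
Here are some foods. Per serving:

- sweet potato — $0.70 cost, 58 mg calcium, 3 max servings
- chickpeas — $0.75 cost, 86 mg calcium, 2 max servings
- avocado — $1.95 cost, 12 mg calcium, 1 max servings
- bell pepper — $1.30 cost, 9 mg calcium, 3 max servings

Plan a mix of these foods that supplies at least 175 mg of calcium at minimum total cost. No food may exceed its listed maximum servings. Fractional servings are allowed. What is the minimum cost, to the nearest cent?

Cost per mg of calcium: chickpeas $0.0087, sweet potato $0.0121, bell pepper $0.1444, avocado $0.1625.
Take 2 servings of chickpeas: +172.0 mg calcium for $1.50 (total $1.50, still need 3.0 mg).
Take 0.05172 servings of sweet potato: +3.0 mg calcium for $0.04 (total $1.54, still need 0.0 mg).
Greedy by cheapest-per-mg is optimal for a single linear constraint, so the minimum cost is $1.54.

$1.54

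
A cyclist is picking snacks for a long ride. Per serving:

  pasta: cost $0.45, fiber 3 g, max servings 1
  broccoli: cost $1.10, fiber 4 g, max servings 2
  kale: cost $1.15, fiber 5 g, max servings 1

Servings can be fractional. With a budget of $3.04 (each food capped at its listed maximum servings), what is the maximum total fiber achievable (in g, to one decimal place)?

Fiber per dollar: pasta 6.667, kale 4.348, broccoli 3.636.
Take 1 serving of pasta: spends $0.45, +3.0 g fiber (running total 3.0 g).
Take 1 serving of kale: spends $1.15, +5.0 g fiber (running total 8.0 g).
Take 1.309 servings of broccoli: spends $1.44, +5.2 g fiber (running total 13.2 g).
Greedy by best ratio exhausts the cost allowance optimally: 13.2 g.

13.2 g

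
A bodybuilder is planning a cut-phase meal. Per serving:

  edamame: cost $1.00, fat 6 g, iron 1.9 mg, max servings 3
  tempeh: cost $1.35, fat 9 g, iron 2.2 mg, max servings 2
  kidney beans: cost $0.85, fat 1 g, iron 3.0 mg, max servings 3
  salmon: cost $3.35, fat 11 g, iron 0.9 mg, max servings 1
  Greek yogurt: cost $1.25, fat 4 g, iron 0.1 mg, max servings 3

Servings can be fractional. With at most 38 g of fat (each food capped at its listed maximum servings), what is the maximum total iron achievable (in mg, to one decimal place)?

Iron per g fat: kidney beans 3, edamame 0.3167, tempeh 0.2444, salmon 0.08182, Greek yogurt 0.025.
Take 3 servings of kidney beans: uses 3 g fat, +9.0 mg iron (running total 9.0 mg).
Take 3 servings of edamame: uses 18 g fat, +5.7 mg iron (running total 14.7 mg).
Take 1.889 servings of tempeh: uses 17 g fat, +4.2 mg iron (running total 18.9 mg).
Filling greedily by iron-per-g fat is optimal for one linear limit, giving 18.9 mg.

18.9 mg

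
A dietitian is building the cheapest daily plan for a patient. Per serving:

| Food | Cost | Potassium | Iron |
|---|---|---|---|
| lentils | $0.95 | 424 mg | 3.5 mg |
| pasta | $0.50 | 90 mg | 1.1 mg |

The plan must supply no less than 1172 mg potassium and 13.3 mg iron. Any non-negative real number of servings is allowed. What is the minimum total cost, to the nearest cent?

With two linear requirements the optimum uses one or two foods; enumerate the corners.
lentils only: max(1172/424, 13.3/3.5) = 3.8 servings → $3.61.
pasta only: max(1172/90, 13.3/1.1) = 13.02 servings → $6.51.
lentils + pasta with both tight: 0.609 servings and 10.15 servings → $5.66.
So the least-cost plan costs $3.61.

$3.61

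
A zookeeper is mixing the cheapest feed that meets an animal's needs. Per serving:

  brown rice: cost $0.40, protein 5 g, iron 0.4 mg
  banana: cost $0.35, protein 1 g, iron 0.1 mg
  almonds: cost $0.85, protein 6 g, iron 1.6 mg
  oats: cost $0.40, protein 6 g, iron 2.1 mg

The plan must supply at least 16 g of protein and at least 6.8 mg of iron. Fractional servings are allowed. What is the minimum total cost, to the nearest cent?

At the optimum either one food covers both requirements or two foods hit both targets exactly; no other combination can be cheaper.
brown rice only: max(16/5, 6.8/0.4) = 17 servings → $6.80.
banana only: max(16/1, 6.8/0.1) = 68 servings → $23.80.
almonds only: max(16/6, 6.8/1.6) = 4.25 servings → $3.61.
oats only: max(16/6, 6.8/2.1) = 3.238 servings → $1.30.
brown rice + banana: the both-tight solution has a negative serving — not a feasible corner.
brown rice + almonds: intersection lies outside the first quadrant.
brown rice + oats with both targets exact would need a negative amount; discard.
banana + almonds: the both-tight solution has a negative serving — not a feasible corner.
banana + oats with both targets exact would need a negative amount; discard.
almonds + oats with both targets exact would need a negative amount; discard.
So the least-cost plan costs $1.30.

$1.30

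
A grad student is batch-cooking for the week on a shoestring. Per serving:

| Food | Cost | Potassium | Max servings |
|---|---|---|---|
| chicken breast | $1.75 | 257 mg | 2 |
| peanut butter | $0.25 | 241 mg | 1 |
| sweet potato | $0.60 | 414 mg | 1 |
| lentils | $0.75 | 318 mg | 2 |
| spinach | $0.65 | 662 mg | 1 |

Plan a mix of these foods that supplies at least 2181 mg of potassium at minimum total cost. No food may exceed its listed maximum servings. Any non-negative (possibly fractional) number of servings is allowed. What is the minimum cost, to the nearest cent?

$4.55

Cost per mg of potassium: spinach $0.0010, peanut butter $0.0010, sweet potato $0.0014, lentils $0.0024, chicken breast $0.0068.
Take 1 serving of spinach: +662.0 mg potassium for $0.65 (total $0.65, still need 1519.0 mg).
Take 1 serving of peanut butter: +241.0 mg potassium for $0.25 (total $0.90, still need 1278.0 mg).
Take 1 serving of sweet potato: +414.0 mg potassium for $0.60 (total $1.50, still need 864.0 mg).
Take 2 servings of lentils: +636.0 mg potassium for $1.50 (total $3.00, still need 228.0 mg).
Take 0.8872 servings of chicken breast: +228.0 mg potassium for $1.55 (total $4.55, still need 0.0 mg).
Greedy by cheapest-per-mg is optimal for a single linear constraint, so the minimum cost is $4.55.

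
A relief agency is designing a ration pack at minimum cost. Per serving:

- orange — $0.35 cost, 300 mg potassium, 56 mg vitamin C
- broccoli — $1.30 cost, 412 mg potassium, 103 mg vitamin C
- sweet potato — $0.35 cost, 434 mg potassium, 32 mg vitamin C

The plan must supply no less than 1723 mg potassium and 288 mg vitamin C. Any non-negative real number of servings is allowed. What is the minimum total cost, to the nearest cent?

Check every corner: each single food scaled to meet both minima, and each pair solved so both constraints bind.
orange only: max(1723/300, 288/56) = 5.743 servings → $2.01.
broccoli only: max(1723/412, 288/103) = 4.182 servings → $5.44.
sweet potato only: max(1723/434, 288/32) = 9 servings → $3.15.
orange + broccoli with both targets exact would need a negative amount; discard.
orange + sweet potato with both tight: 4.751 servings and 0.6861 servings → $1.90.
broccoli + sweet potato with both tight: 2.216 servings and 1.866 servings → $3.53.
The minimum over all feasible corners is $1.90.

$1.90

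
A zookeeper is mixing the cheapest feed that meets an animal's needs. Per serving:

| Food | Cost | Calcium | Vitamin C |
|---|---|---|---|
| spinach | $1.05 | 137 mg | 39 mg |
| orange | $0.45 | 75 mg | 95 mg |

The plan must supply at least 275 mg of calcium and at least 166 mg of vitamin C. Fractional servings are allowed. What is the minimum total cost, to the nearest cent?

$1.65

Compare the cost at each extreme point of the feasible region.
spinach only: max(275/137, 166/39) = 4.256 servings → $4.47.
orange only: max(275/75, 166/95) = 3.667 servings → $1.65.
spinach + orange with both tight: 1.355 servings and 1.191 servings → $1.96.
Cheapest feasible corner: $1.65.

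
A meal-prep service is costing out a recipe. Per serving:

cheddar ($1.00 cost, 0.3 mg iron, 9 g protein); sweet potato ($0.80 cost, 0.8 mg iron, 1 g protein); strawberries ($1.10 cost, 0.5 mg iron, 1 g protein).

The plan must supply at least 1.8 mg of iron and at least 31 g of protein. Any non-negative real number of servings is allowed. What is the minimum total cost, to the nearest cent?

This is a tiny linear program; its minimum lies at a vertex of the feasible set. List the vertices and price them.
cheddar only: max(1.8/0.3, 31/9) = 6 servings → $6.00.
sweet potato only: max(1.8/0.8, 31/1) = 31 servings → $24.80.
strawberries only: max(1.8/0.5, 31/1) = 31 servings → $34.10.
cheddar + sweet potato with both tight: 3.333 servings and 1 serving → $4.13.
cheddar + strawberries with both tight: 3.262 servings and 1.643 servings → $5.07.
sweet potato + strawberries: the both-tight solution has a negative serving — not a feasible corner.
Cheapest feasible corner: $4.13.

$4.13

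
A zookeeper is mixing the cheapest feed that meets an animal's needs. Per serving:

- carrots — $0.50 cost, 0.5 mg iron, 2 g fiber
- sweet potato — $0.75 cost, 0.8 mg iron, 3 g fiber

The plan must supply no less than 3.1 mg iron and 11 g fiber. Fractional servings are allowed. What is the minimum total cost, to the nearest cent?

$2.91

The cheapest plan sits at a corner of the feasible region — with two constraints it uses at most two foods.
carrots only: max(3.1/0.5, 11/2) = 6.2 servings → $3.10.
sweet potato only: max(3.1/0.8, 11/3) = 3.875 servings → $2.91.
carrots + sweet potato: the both-tight solution has a negative serving — not a feasible corner.
Cheapest feasible corner: $2.91.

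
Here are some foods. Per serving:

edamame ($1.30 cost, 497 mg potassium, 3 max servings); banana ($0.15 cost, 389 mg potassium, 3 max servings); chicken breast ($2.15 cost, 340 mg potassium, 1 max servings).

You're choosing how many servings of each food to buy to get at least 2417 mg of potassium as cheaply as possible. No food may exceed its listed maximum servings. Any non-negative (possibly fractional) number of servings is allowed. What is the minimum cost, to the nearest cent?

Cost per mg of potassium: banana $0.0004, edamame $0.0026, chicken breast $0.0063.
Take 3 servings of banana: +1167.0 mg potassium for $0.45 (total $0.45, still need 1250.0 mg).
Take 2.515 servings of edamame: +1250.0 mg potassium for $3.27 (total $3.72, still need 0.0 mg).
Filling from the cheapest source first is optimal under one linear minimum: $3.72.

$3.72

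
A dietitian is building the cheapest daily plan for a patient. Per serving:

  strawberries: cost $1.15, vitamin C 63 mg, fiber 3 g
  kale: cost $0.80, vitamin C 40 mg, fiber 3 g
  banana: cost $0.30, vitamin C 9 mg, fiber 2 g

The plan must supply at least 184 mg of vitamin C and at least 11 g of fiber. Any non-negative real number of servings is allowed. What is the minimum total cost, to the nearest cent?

Compare the cost at each extreme point of the feasible region.
strawberries only: max(184/63, 11/3) = 3.667 servings → $4.22.
kale only: max(184/40, 11/3) = 4.6 servings → $3.68.
banana only: max(184/9, 11/2) = 20.44 servings → $6.13.
strawberries + kale with both tight: 1.623 servings and 2.043 servings → $3.50.
strawberries + banana with both tight: 2.717 servings and 1.424 servings → $3.55.
kale + banana: the both-tight solution has a negative serving — not a feasible corner.
The minimum over all feasible corners is $3.50.

$3.50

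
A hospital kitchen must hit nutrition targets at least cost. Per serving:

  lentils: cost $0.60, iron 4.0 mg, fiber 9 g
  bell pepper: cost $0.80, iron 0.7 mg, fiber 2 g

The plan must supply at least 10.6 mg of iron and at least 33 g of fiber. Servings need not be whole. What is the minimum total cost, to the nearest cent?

$2.20

Two binding constraints pin down two serving amounts, so the optimal mix uses at most two foods. The candidates are each food alone (scaled to the tighter of iron/fiber) and each pair with both constraints tight.
lentils only: max(10.6/4.0, 33/9) = 3.667 servings → $2.20.
bell pepper only: max(10.6/0.7, 33/2) = 16.5 servings → $13.20.
lentils + bell pepper with both targets exact would need a negative amount; discard.
The minimum over all feasible corners is $2.20.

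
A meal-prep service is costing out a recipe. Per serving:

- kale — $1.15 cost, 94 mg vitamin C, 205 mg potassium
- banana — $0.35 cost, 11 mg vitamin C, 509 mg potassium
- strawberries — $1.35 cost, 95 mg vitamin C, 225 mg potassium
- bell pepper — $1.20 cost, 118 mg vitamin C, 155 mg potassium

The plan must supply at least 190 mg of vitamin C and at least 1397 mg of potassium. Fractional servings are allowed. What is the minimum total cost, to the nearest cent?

$2.48

A basic optimal solution has at most two foods positive. Try each food alone and each pair with both targets met exactly.
kale only: max(190/94, 1397/205) = 6.815 servings → $7.84.
banana only: max(190/11, 1397/509) = 17.27 servings → $6.05.
strawberries only: max(190/95, 1397/225) = 6.209 servings → $8.38.
bell pepper only: max(190/118, 1397/155) = 9.013 servings → $10.82.
kale + banana with both tight: 1.784 servings and 2.026 servings → $2.76.
kale + strawberries: intersection lies outside the first quadrant.
kale + bell pepper with both targets exact would need a negative amount; discard.
banana + strawberries with both tight: 1.961 servings and 1.773 servings → $3.08.
banana + bell pepper with both tight: 2.32 servings and 1.394 servings → $2.48.
strawberries + bell pepper: intersection lies outside the first quadrant.
Cheapest feasible corner: $2.48.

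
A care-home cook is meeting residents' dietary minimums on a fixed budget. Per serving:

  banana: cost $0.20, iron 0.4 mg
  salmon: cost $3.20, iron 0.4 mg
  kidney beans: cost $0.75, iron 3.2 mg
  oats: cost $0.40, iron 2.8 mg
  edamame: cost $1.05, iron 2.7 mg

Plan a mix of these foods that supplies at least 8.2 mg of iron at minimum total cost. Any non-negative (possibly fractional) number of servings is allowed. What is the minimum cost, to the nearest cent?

Cost per mg of iron: oats $0.1429, kidney beans $0.2344, edamame $0.3889, banana $0.5000, salmon $8.0000.
With no serving limits, use only oats: 8.2 mg / 2.8 mg = 2.929 servings × $0.40 = $1.17.

$1.17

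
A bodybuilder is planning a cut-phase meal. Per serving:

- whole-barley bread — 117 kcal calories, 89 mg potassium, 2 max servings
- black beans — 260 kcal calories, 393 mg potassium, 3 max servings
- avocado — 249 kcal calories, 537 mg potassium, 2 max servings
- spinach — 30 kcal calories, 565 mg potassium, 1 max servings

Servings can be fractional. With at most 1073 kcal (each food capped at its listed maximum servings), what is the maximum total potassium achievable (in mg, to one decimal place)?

2462.8 mg

Potassium per kcal: spinach 18.83, avocado 2.157, black beans 1.512, whole-barley bread 0.7607.
Take 1 serving of spinach: uses 30 kcal, +565.0 mg potassium (running total 565.0 mg).
Take 2 servings of avocado: uses 498 kcal, +1074.0 mg potassium (running total 1639.0 mg).
Take 2.096 servings of black beans: uses 545 kcal, +823.8 mg potassium (running total 2462.8 mg).
Filling greedily by potassium-per-kcal is optimal for one linear limit, giving 2462.8 mg.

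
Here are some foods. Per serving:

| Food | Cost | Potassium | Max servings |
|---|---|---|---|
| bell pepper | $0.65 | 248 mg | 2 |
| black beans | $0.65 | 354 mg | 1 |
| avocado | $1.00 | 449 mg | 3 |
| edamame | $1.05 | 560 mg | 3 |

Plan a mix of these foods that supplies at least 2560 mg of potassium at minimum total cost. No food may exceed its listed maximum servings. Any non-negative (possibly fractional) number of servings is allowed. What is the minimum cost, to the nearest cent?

$4.97

Cost per mg of potassium: black beans $0.0018, edamame $0.0019, avocado $0.0022, bell pepper $0.0026.
Take 1 serving of black beans: +354.0 mg potassium for $0.65 (total $0.65, still need 2206.0 mg).
Take 3 servings of edamame: +1680.0 mg potassium for $3.15 (total $3.80, still need 526.0 mg).
Take 1.171 servings of avocado: +526.0 mg potassium for $1.17 (total $4.97, still need 0.0 mg).
Greedy by cheapest-per-mg is optimal for a single linear constraint, so the minimum cost is $4.97.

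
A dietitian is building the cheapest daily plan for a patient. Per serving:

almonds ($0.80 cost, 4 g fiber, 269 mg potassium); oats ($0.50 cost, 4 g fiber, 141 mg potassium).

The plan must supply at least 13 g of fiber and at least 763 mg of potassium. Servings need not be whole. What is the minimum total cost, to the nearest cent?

Two binding constraints pin down two serving amounts, so the optimal mix uses at most two foods. The candidates are each food alone (scaled to the tighter of fiber/potassium) and each pair with both constraints tight.
almonds only: max(13/4, 763/269) = 3.25 servings → $2.60.
oats only: max(13/4, 763/141) = 5.411 servings → $2.71.
almonds + oats with both tight: 2.381 servings and 0.8691 servings → $2.34.
The minimum over all feasible corners is $2.34.

$2.34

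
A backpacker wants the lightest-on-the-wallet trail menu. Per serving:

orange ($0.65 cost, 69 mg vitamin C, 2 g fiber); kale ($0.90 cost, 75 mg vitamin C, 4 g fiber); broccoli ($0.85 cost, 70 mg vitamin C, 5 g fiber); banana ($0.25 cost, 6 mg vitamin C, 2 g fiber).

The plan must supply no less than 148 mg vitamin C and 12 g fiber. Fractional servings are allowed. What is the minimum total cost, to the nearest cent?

$1.96

orange only: max(148/69, 12/2) = 6 servings → $3.90.
kale only: max(148/75, 12/4) = 3 servings → $2.70.
broccoli only: max(148/70, 12/5) = 2.4 servings → $2.04.
banana only: max(148/6, 12/2) = 24.67 servings → $6.17.
orange + kale: intersection lies outside the first quadrant.
orange + broccoli with both targets exact would need a negative amount; discard.
orange + banana with both tight: 1.778 servings and 4.222 servings → $2.21.
kale + broccoli: intersection lies outside the first quadrant.
kale + banana with both tight: 1.778 servings and 2.444 servings → $2.21.
broccoli + banana with both tight: 2.036 servings and 0.9091 servings → $1.96.
The minimum over all feasible corners is $1.96.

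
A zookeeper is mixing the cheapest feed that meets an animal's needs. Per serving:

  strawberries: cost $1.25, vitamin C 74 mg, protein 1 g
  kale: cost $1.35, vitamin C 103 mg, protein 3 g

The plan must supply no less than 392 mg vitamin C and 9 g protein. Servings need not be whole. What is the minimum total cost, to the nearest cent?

$5.14

The cheapest plan sits at a corner of the feasible region — with two constraints it uses at most two foods.
strawberries only: max(392/74, 9/1) = 9 servings → $11.25.
kale only: max(392/103, 9/3) = 3.806 servings → $5.14.
strawberries + kale with both tight: 2.092 servings and 2.303 servings → $5.72.
Cheapest feasible corner: $5.14.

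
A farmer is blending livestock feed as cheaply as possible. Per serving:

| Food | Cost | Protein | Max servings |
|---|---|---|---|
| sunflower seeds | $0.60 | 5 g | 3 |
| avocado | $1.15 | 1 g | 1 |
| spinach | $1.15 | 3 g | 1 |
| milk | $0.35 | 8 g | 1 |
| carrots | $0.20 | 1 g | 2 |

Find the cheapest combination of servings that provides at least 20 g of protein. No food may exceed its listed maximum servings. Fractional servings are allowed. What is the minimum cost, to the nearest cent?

Cost per g of protein: milk $0.0437, sunflower seeds $0.1200, carrots $0.2000, spinach $0.3833, avocado $1.1500.
Take 1 serving of milk: +8.0 g protein for $0.35 (total $0.35, still need 12.0 g).
Take 2.4 servings of sunflower seeds: +12.0 g protein for $1.44 (total $1.79, still need 0.0 g).
Greedy by cheapest-per-g is optimal for a single linear constraint, so the minimum cost is $1.79.

$1.79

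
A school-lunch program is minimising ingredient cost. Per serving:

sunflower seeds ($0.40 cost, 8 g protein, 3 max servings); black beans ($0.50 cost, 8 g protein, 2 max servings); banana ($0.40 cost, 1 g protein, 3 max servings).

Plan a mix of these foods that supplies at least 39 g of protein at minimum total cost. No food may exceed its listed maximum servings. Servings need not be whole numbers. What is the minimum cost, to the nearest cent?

Cost per g of protein: sunflower seeds $0.0500, black beans $0.0625, banana $0.4000.
Take 3 servings of sunflower seeds: +24.0 g protein for $1.20 (total $1.20, still need 15.0 g).
Take 1.875 servings of black beans: +15.0 g protein for $0.94 (total $2.14, still need 0.0 g).
Greedy by cheapest-per-g is optimal for a single linear constraint, so the minimum cost is $2.14.

$2.14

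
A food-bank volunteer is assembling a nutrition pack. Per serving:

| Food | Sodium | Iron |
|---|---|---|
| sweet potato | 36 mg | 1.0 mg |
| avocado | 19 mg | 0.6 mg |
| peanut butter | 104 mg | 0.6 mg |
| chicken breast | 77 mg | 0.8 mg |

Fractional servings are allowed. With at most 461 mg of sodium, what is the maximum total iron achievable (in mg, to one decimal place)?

14.6 mg

Iron per mg sodium: avocado 0.03158, sweet potato 0.02778, chicken breast 0.01039, peanut butter 0.005769.
With no serving limits, spend the whole sodium allowance on avocado: 461 mg / 19 mg × 0.6 mg = 14.6 mg.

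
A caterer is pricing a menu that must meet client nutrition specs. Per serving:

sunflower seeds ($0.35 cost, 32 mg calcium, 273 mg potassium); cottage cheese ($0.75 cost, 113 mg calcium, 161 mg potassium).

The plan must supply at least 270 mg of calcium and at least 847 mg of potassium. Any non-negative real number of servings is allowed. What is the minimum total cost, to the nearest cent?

A basic optimal solution has at most two foods positive. Try each food alone and each pair with both targets met exactly.
sunflower seeds only: max(270/32, 847/273) = 8.438 servings → $2.95.
cottage cheese only: max(270/113, 847/161) = 5.261 servings → $3.95.
sunflower seeds + cottage cheese with both tight: 2.033 servings and 1.814 servings → $2.07.
Cheapest feasible corner: $2.07.

$2.07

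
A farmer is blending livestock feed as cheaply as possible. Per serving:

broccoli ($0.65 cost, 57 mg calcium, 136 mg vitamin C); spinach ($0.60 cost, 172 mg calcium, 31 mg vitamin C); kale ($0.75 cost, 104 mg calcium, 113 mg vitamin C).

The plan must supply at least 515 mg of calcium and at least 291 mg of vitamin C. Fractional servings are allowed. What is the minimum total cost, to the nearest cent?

$2.51

A basic optimal solution has at most two foods positive. Try each food alone and each pair with both targets met exactly.
broccoli only: max(515/57, 291/136) = 9.035 servings → $5.87.
spinach only: max(515/172, 291/31) = 9.387 servings → $5.63.
kale only: max(515/104, 291/113) = 4.952 servings → $3.71.
broccoli + spinach with both tight: 1.576 servings and 2.472 servings → $2.51.
broccoli + kale with both targets exact would need a negative amount; discard.
spinach + kale with both tight: 1.723 servings and 2.103 servings → $2.61.
The minimum over all feasible corners is $2.51.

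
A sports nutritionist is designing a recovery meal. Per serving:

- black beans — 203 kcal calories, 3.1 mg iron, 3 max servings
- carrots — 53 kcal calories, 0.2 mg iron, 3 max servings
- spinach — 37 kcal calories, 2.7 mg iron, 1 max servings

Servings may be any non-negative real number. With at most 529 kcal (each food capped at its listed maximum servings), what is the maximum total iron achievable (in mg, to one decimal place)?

Iron per kcal: spinach 0.07297, black beans 0.01527, carrots 0.003774.
Take 1 serving of spinach: uses 37 kcal, +2.7 mg iron (running total 2.7 mg).
Take 2.424 servings of black beans: uses 492 kcal, +7.5 mg iron (running total 10.2 mg).
Greedy by best ratio exhausts the calories allowance optimally: 10.2 mg.

10.2 mg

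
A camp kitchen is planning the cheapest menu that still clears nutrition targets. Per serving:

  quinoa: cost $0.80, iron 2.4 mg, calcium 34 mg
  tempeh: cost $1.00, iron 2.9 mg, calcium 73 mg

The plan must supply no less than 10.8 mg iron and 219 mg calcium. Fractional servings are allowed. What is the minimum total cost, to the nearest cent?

$3.67

quinoa only: max(10.8/2.4, 219/34) = 6.441 servings → $5.15.
tempeh only: max(10.8/2.9, 219/73) = 3.724 servings → $3.72.
quinoa + tempeh with both tight: 2.001 servings and 2.068 servings → $3.67.
Cheapest feasible corner: $3.67.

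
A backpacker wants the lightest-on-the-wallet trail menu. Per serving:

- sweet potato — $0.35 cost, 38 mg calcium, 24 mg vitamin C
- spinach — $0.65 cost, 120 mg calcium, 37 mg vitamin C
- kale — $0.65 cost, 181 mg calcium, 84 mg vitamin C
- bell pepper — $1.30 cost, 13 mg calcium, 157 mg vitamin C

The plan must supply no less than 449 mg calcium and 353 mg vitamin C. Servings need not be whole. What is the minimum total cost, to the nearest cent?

$2.73

For a min-cost LP with two ≥-constraints, a basic feasible solution has at most two positive variables.
sweet potato only: max(449/38, 353/24) = 14.71 servings → $5.15.
spinach only: max(449/120, 353/37) = 9.541 servings → $6.20.
kale only: max(449/181, 353/84) = 4.202 servings → $2.73.
bell pepper only: max(449/13, 353/157) = 34.54 servings → $44.90.
sweet potato + spinach with both targets exact would need a negative amount; discard.
sweet potato + kale with both targets exact would need a negative amount; discard.
sweet potato + bell pepper with both tight: 11.66 servings and 0.4666 servings → $4.69.
spinach + kale: the both-tight solution has a negative serving — not a feasible corner.
spinach + bell pepper with both tight: 3.59 servings and 1.402 servings → $4.16.
kale + bell pepper with both tight: 2.412 servings and 0.958 servings → $2.81.
So the least-cost plan costs $2.73.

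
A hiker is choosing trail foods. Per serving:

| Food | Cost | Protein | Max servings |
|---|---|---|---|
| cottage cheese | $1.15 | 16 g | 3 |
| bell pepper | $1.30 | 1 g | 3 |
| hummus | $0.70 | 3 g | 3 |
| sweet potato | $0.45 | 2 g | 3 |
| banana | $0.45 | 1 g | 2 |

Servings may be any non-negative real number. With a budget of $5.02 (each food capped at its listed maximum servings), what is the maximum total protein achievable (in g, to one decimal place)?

54.9 g

Protein per dollar: cottage cheese 13.91, sweet potato 4.444, hummus 4.286, banana 2.222, bell pepper 0.7692.
Take 3 servings of cottage cheese: spends $3.45, +48.0 g protein (running total 48.0 g).
Take 3 servings of sweet potato: spends $1.35, +6.0 g protein (running total 54.0 g).
Take 0.3143 servings of hummus: spends $0.22, +0.9 g protein (running total 54.9 g).
Greedy by best ratio exhausts the cost allowance optimally: 54.9 g.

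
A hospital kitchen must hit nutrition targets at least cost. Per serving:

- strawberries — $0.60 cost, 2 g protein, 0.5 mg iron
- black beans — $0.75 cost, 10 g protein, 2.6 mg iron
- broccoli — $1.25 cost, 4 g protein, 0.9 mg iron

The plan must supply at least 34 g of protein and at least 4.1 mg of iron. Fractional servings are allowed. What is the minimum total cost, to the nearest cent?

$2.55

Check every corner: each single food scaled to meet both minima, and each pair solved so both constraints bind.
strawberries only: max(34/2, 4.1/0.5) = 17 servings → $10.20.
black beans only: max(34/10, 4.1/2.6) = 3.4 servings → $2.55.
broccoli only: max(34/4, 4.1/0.9) = 8.5 servings → $10.62.
strawberries + black beans: intersection lies outside the first quadrant.
strawberries + broccoli with both targets exact would need a negative amount; discard.
black beans + broccoli with both targets exact would need a negative amount; discard.
Cheapest feasible corner: $2.55.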